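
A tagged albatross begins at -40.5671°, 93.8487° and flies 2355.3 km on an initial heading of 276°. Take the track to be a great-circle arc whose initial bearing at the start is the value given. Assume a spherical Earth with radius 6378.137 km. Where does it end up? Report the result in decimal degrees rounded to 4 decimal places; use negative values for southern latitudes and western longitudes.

latitude -35.2986°, longitude 67.7560°

δ = 2355.3/6378.137 = 0.369277 rad (21.1580°).
With φ₁ = -40.5671° = -0.708029 rad and θ = 276° = 4.817109 rad:
sin φ₂ = sin φ₁ cos δ + cos φ₁ sin δ cos θ = (-0.650338)(0.932589) + (0.759645)(0.360941)(0.104528) = -0.577837
φ₂ = asin(-0.577837) = -0.616077 rad = -35.2986°.
For the longitude increment, Δλ = atan2( sin θ sin δ cos φ₁, cos δ − sin φ₁ sin φ₂ ) = atan2(-0.272685, 0.556799) = -26.0927°.
Hence λ₂ = 93.8487° + -26.0927° = 67.7560°.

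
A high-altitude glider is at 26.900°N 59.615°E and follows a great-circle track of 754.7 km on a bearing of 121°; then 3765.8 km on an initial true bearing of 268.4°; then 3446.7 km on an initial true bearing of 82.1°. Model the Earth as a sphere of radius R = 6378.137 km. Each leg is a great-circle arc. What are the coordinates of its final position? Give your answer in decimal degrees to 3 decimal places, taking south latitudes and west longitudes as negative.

Apply the spherical direct solution leg by leg, carrying full precision between legs.
Leg 1: from (26.900°, 59.615°), δ = 754.7/6378.137 = 0.118326 rad, θ = 121° → φ = 23.269°, λ = 65.939°.
Leg 2: from (23.269°, 65.939°), δ = 3765.8/6378.137 = 0.590423 rad, θ = 268.4° → φ = 18.294°, λ = 30.057°.
Leg 3: from (18.294°, 30.057°), δ = 3446.7/6378.137 = 0.540393 rad, θ = 82.1° → φ = 19.652°, λ = 62.816°.

latitude 19.652°, longitude 62.816°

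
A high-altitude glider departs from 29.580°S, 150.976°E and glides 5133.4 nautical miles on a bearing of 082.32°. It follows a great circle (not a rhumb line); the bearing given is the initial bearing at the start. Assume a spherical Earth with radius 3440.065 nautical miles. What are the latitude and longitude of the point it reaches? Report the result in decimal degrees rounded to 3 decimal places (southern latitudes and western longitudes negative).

latitude 4.423°, longitude -126.749°

Central angle δ = d/R = 1.492239 rad.
Start latitude φ₁ = -0.516268 rad; initial bearing θ = 1.436755 rad.
Destination latitude: φ₂ = arcsin( sin φ₁ cos δ + cos φ₁ sin δ cos θ ) = arcsin(0.077125) = 4.423°.
Δλ = atan2( sin θ sin δ cos φ₁ , cos δ − sin φ₁ sin φ₂ ) = atan2(0.859208, 0.116548) = 1.435973 rad = 82.275°.
λ₂ = 150.976° + 82.275° = 233.251°, normalized to (−180°, 180°] → -126.749°.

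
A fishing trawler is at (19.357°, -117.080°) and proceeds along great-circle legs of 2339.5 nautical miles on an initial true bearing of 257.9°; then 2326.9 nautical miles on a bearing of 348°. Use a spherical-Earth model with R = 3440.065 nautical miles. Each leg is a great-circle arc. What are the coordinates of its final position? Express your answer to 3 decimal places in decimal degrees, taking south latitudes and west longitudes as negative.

Apply the spherical direct solution leg by leg, carrying full precision between legs.
Leg 1: from (19.357°, -117.080°), δ = 2339.5/3440.065 = 0.680074 rad, θ = 257.9° → φ = 7.663°, λ = -155.427°.
Leg 2: from (7.663°, -155.427°), δ = 2326.9/3440.065 = 0.676412 rad, θ = 348° → φ = 45.303°, λ = -166.091°.

latitude 45.303°, longitude -166.091°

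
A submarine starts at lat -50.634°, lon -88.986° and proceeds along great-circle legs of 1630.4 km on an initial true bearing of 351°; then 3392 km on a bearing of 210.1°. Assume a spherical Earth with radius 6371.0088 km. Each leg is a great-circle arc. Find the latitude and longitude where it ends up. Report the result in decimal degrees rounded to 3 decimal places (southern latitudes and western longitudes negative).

latitude -59.606°, longitude -122.005°

Apply the spherical direct solution leg by leg, carrying full precision between legs.
Leg 1: from (-50.634°, -88.986°), δ = 1630.4/6371.0088 = 0.255909 rad, θ = 351° → φ = -36.112°, λ = -91.795°.
Leg 2: from (-36.112°, -91.795°), δ = 3392/6371.0088 = 0.532412 rad, θ = 210.1° → φ = -59.606°, λ = -122.005°.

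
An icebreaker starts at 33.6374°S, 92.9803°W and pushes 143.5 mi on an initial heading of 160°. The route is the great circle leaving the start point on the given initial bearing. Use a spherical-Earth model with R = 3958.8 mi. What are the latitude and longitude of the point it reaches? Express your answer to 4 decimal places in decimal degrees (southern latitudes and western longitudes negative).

latitude -35.5860°, longitude -92.1070°

Angular distance δ = d/R = 143.5 / 3958.8 = 0.036248 rad.
With φ₁ = -33.6374° = -0.587083 rad and θ = 160° = 2.792527 rad:
sin φ₂ = sin φ₁ cos δ + cos φ₁ sin δ cos θ = (-0.553935)(0.999343) + (0.832560)(0.036240)(-0.939693) = -0.581924
φ₂ = asin(-0.581924) = -0.621092 rad = -35.5860°.
Δλ = atan2( sin θ sin δ cos φ₁ , cos δ − sin φ₁ sin φ₂ ) = atan2(0.010320, 0.676995) = 0.015242 rad = 0.8733°.
λ₂ = λ₁ + Δλ = -92.1070°.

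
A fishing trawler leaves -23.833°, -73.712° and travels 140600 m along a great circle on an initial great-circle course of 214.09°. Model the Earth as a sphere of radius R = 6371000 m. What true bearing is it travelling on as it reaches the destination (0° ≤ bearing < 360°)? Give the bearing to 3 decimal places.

Central angle δ = d/R = 0.022069 rad.
Start latitude φ₁ = -0.415964 rad; initial bearing θ = 3.736575 rad.
Destination latitude: φ₂ = arcsin( sin φ₁ cos δ + cos φ₁ sin δ cos θ ) = arcsin(-0.420690) = -24.878°.
For the longitude increment, Δλ = atan2( sin θ sin δ cos φ₁, cos δ − sin φ₁ sin φ₂ ) = atan2(-0.011314, 0.829767) = -0.781°.
λ₂ = λ₁ + Δλ = -74.493°.
The forward bearing on arrival equals the back-azimuth from the destination plus 180°.
Back-azimuth from P₂ (-24.878°, -74.493°) to P₁ (-23.833°, -73.712°), with Δλ' = λ₁ − λ₂ = 0.781°: atan2( sin Δλ' cos φ₁ , cos φ₂ sin φ₁ − sin φ₂ cos φ₁ cos Δλ' ) = 34.412°.
Final bearing = (34.412° + 180°) mod 360° = 214.412°.

final bearing 214.412°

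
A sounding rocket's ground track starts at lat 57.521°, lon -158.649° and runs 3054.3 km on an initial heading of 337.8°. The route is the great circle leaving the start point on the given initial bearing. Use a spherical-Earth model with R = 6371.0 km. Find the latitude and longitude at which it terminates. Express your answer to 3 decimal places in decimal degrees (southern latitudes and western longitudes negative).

latitude 77.909°, longitude 145.042°

Angular distance δ = d/R = 3054.3 / 6371 = 0.479407 rad.
With φ₁ = 57.521° = 1.003931 rad and θ = 337.8° = 5.895722 rad:
sin φ₂ = sin φ₁ cos δ + cos φ₁ sin δ cos θ = (0.843588)(0.887269) + (0.536990)(0.461253)(0.925871) = 0.977817
φ₂ = asin(0.977817) = 1.359772 rad = 77.909°.
Δλ = atan2( sin θ sin δ cos φ₁ , cos δ − sin φ₁ sin φ₂ ) = atan2(-0.093587, 0.062394) = -0.982774 rad = -56.309°.
λ₂ = -158.649° + -56.309° = -214.958°, normalized to (−180°, 180°] → 145.042°.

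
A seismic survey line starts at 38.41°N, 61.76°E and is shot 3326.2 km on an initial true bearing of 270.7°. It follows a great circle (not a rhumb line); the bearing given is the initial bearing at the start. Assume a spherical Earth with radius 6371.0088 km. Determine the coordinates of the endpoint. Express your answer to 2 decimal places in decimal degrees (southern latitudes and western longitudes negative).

The arc subtends δ = 3326.2/6371.0088 = 0.522084 rad at the centre.
With φ₁ = 38.41° = 0.670381 rad and θ = 270.7° = 4.724606 rad:
sin φ₂ = sin φ₁ cos δ + cos φ₁ sin δ cos θ = (0.621285)(0.866782) + (0.783585)(0.498687)(0.012217) = 0.543292
φ₂ = asin(0.543292) = 0.574354 rad = 32.91°.
Δλ = atan2( sin θ sin δ cos φ₁ , cos δ − sin φ₁ sin φ₂ ) = atan2(-0.390735, 0.529243) = -0.635965 rad = -36.44°.
Hence λ₂ = 61.76° + -36.44° = 25.32°.

latitude 32.91°, longitude 25.32°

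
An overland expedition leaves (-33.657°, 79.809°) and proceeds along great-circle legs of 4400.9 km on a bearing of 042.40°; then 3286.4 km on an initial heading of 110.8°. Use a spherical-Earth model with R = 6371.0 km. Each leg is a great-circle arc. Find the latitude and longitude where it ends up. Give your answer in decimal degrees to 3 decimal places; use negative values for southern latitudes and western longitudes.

latitude -11.886°, longitude 133.383°

Apply the spherical direct solution leg by leg, carrying full precision between legs.
Leg 1: from (-33.657°, 79.809°), δ = 4400.9/6371 = 0.690771 rad, θ = 42.4° → φ = -2.037°, λ = 105.270°.
Leg 2: from (-2.037°, 105.270°), δ = 3286.4/6371 = 0.515837 rad, θ = 110.8° → φ = -11.886°, λ = 133.383°.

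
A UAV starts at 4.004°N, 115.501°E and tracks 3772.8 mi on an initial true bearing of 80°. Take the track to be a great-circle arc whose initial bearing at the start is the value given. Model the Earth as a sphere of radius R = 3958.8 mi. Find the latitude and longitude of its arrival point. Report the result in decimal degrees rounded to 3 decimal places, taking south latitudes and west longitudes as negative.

Central angle δ = d/R = 0.953016 rad.
Start latitude φ₁ = 0.069883 rad; initial bearing θ = 1.396263 rad.
Destination latitude: φ₂ = arcsin( sin φ₁ cos δ + cos φ₁ sin δ cos θ ) = arcsin(0.181652) = 10.466°.
For the longitude increment, Δλ = atan2( sin θ sin δ cos φ₁, cos δ − sin φ₁ sin φ₂ ) = atan2(0.800823, 0.566543) = 54.722°.
λ₂ = 115.501° + 54.722° = 170.223°.

latitude 10.466°, longitude 170.223°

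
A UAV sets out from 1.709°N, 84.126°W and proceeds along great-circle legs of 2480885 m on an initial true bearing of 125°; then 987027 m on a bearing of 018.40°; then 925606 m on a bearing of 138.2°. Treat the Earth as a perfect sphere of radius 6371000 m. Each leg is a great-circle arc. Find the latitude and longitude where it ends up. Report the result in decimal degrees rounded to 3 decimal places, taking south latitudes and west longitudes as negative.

latitude -8.708°, longitude -57.263°

Apply the spherical direct solution leg by leg, carrying full precision between legs.
Leg 1: from (1.709°, -84.126°), δ = 2480885/6371000 = 0.389403 rad, θ = 125° → φ = -10.956°, λ = -65.659°.
Leg 2: from (-10.956°, -65.659°), δ = 987027/6371000 = 0.154925 rad, θ = 18.4° → φ = -2.524°, λ = -62.865°.
Leg 3: from (-2.524°, -62.865°), δ = 925606/6371000 = 0.145284 rad, θ = 138.2° → φ = -8.708°, λ = -57.263°.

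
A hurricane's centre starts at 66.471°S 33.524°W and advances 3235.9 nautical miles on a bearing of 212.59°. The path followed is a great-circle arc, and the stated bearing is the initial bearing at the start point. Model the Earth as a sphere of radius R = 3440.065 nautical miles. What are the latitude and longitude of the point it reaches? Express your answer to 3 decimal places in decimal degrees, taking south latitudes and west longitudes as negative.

The arc subtends δ = 3235.9/3440.065 = 0.940651 rad at the centre.
Start latitude φ₁ = -1.160138 rad; initial bearing θ = 3.710395 rad.
Applying the spherical law of cosines for sides, sin φ₂ = sin φ₁ cos δ + cos φ₁ sin δ cos θ = -0.812026, so φ₂ = -54.294°.
For the longitude increment, Δλ = atan2( sin θ sin δ cos φ₁, cos δ − sin φ₁ sin φ₂ ) = atan2(-0.173728, -0.155250) = -131.785°.
Hence λ₂ = -33.524° + -131.785° = -165.309°.

latitude -54.294°, longitude -165.309°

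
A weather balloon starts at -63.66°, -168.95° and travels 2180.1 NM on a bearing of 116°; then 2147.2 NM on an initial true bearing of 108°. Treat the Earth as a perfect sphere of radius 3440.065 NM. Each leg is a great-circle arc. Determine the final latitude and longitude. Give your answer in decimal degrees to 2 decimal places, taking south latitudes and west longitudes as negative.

Apply the spherical direct solution leg by leg, carrying full precision between legs.
Leg 1: from (-63.66°, -168.95°), δ = 2180.1/3440.065 = 0.633738 rad, θ = 116° → φ = -56.86°, λ = -92.16°.
Leg 2: from (-56.86°, -92.16°), δ = 2147.2/3440.065 = 0.624174 rad, θ = 108° → φ = -51.09°, λ = -29.90°.

latitude -51.09°, longitude -29.90°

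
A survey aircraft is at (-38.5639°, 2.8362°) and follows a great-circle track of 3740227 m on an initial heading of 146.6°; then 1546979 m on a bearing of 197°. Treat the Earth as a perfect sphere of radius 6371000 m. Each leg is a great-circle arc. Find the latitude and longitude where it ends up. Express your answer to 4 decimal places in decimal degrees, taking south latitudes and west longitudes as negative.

Apply the spherical direct solution leg by leg, carrying full precision between legs.
Leg 1: from (-38.5639°, 2.8362°), δ = 3740227/6371000 = 0.587071 rad, θ = 146.6° → φ = -61.7150°, λ = 42.8891°.
Leg 2: from (-61.7150°, 42.8891°), δ = 1546979/6371000 = 0.242816 rad, θ = 197° → φ = -74.5199°, λ = 27.6184°.

latitude -74.5199°, longitude 27.6184°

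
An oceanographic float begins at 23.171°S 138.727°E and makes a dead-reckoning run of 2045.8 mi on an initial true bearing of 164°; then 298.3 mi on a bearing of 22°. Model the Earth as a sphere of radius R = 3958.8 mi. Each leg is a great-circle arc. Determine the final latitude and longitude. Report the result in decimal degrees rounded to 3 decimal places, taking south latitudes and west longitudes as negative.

latitude -47.115°, longitude 153.639°

Apply the spherical direct solution leg by leg, carrying full precision between legs.
Leg 1: from (-23.171°, 138.727°), δ = 2045.8/3958.8 = 0.516773 rad, θ = 164° → φ = -51.144°, λ = 151.264°.
Leg 2: from (-51.144°, 151.264°), δ = 298.3/3958.8 = 0.075351 rad, θ = 22° → φ = -47.115°, λ = 153.639°.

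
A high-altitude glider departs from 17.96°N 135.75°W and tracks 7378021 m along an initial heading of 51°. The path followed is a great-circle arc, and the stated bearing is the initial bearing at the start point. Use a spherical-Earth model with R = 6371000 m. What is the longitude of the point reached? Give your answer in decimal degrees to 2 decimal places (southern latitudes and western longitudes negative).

longitude -61.73°

δ = 7378021/6371000 = 1.158063 rad (66.3521°).
Converting: φ₁ = 0.313461 rad, θ = 0.890118 rad.
Applying the spherical law of cosines for sides, sin φ₂ = sin φ₁ cos δ + cos φ₁ sin δ cos θ = 0.672069, so φ₂ = 42.23°.
Then Δλ = atan2(0.677199, 0.193880) = 1.291958 rad, from sin θ sin δ cos φ₁ over cos δ − sin φ₁ sin φ₂.
λ₂ = λ₁ + Δλ = -61.73°.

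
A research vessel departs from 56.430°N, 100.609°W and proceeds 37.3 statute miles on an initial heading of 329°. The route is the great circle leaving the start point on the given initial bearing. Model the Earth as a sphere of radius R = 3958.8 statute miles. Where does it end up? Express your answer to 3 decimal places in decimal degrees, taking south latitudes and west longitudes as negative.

Angular distance δ = d/R = 37.3 / 3958.8 = 0.009422 rad.
With φ₁ = 56.430° = 0.984889 rad and θ = 329° = 5.742133 rad:
sin φ₂ = sin φ₁ cos δ + cos φ₁ sin δ cos θ = (0.833211)(0.999956) + (0.552955)(0.009422)(0.857167) = 0.837640
φ₂ = asin(0.837640) = 0.992948 rad = 56.892°.
Δλ = atan2( sin θ sin δ cos φ₁ , cos δ − sin φ₁ sin φ₂ ) = atan2(-0.002683, 0.302025) = -0.008884 rad = -0.509°.
λ₂ = -100.609° + -0.509° = -101.118°.

latitude 56.892°, longitude -101.118°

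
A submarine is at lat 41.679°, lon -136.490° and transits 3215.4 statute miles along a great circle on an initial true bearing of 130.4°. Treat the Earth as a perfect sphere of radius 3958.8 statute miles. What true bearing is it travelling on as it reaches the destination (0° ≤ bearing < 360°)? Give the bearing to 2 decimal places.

δ = 3215.4/3958.8 = 0.812216 rad (46.5365°).
Start latitude φ₁ = 0.727436 rad; initial bearing θ = 2.275909 rad.
Destination latitude: φ₂ = arcsin( sin φ₁ cos δ + cos φ₁ sin δ cos θ ) = arcsin(0.106075) = 6.089°.
For the longitude increment, Δλ = atan2( sin θ sin δ cos φ₁, cos δ − sin φ₁ sin φ₂ ) = atan2(0.412827, 0.617357) = 33.771°.
λ₂ = -136.490° + 33.771° = -102.719°.
The forward bearing on arrival equals the back-azimuth from the destination plus 180°.
Back-azimuth from P₂ (6.09°, -102.72°) to P₁ (41.68°, -136.49°), with Δλ' = λ₁ − λ₂ = -33.77°: atan2( sin Δλ' cos φ₁ , cos φ₂ sin φ₁ − sin φ₂ cos φ₁ cos Δλ' ) = 325.11°.
Final bearing = (325.11° + 180°) mod 360° = 145.11°.

final bearing 145.11°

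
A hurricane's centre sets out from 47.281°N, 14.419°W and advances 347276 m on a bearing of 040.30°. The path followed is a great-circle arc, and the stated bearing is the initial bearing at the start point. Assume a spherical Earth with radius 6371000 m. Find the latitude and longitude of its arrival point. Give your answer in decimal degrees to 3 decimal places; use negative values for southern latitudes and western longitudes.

The arc subtends δ = 347276/6371000 = 0.054509 rad at the centre.
Start latitude φ₁ = 0.825209 rad; initial bearing θ = 0.703368 rad.
Destination latitude: φ₂ = arcsin( sin φ₁ cos δ + cos φ₁ sin δ cos θ ) = arcsin(0.761787) = 49.622°.
Δλ = atan2( sin θ sin δ cos φ₁ , cos δ − sin φ₁ sin φ₂ ) = atan2(0.023906, 0.438838) = 0.054421 rad = 3.118°.
λ₂ = -14.419° + 3.118° = -11.301°.

latitude 49.622°, longitude -11.301°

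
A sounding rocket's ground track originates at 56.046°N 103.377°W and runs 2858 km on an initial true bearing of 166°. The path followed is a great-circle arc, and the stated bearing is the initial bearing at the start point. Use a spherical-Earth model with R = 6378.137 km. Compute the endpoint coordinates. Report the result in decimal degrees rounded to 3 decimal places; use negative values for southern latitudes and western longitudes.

latitude 30.851°, longitude -96.364°

The arc subtends δ = 2858/6378.137 = 0.448093 rad at the centre.
With φ₁ = 56.046° = 0.978187 rad and θ = 166° = 2.897247 rad:
Destination latitude: φ₂ = arcsin( sin φ₁ cos δ + cos φ₁ sin δ cos θ ) = arcsin(0.512802) = 30.851°.
Δλ = atan2( sin θ sin δ cos φ₁ , cos δ − sin φ₁ sin φ₂ ) = atan2(0.058540, 0.475912) = 0.122392 rad = 7.013°.
λ₂ = -103.377° + 7.013° = -96.364°.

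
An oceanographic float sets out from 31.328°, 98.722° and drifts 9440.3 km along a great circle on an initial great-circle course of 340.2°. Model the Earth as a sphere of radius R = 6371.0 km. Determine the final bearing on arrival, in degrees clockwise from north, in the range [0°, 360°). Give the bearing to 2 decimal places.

δ = 9440.3/6371 = 1.481761 rad (84.8987°).
Start latitude φ₁ = 0.546777 rad; initial bearing θ = 5.937610 rad.
Destination latitude: φ₂ = arcsin( sin φ₁ cos δ + cos φ₁ sin δ cos θ ) = arcsin(0.846753) = 57.860°.
Δλ = atan2( sin θ sin δ cos φ₁ , cos δ − sin φ₁ sin φ₂ ) = atan2(-0.288205, -0.351340) = -2.454594 rad = -140.638°.
λ₂ = λ₁ + Δλ = -41.916°.
The forward bearing on arrival equals the back-azimuth from the destination plus 180°.
Back-azimuth from P₂ (57.86°, -41.92°) to P₁ (31.33°, 98.72°), with Δλ' = λ₁ − λ₂ = 140.64°: atan2( sin Δλ' cos φ₁ , cos φ₂ sin φ₁ − sin φ₂ cos φ₁ cos Δλ' ) = 32.95°.
Final bearing = (32.95° + 180°) mod 360° = 212.95°.

final bearing 212.95°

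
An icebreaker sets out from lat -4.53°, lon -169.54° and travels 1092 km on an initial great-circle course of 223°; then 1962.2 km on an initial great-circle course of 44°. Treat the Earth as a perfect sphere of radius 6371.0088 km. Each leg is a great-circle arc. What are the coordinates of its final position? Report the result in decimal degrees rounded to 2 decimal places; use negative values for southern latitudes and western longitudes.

Apply the spherical direct solution leg by leg, carrying full precision between legs.
Leg 1: from (-4.53°, -169.54°), δ = 1092/6371.0088 = 0.171401 rad, θ = 223° → φ = -11.66°, λ = -176.36°.
Leg 2: from (-11.66°, -176.36°), δ = 1962.2/6371.0088 = 0.307989 rad, θ = 44° → φ = 1.20°, λ = -164.20°.

latitude 1.20°, longitude -164.20°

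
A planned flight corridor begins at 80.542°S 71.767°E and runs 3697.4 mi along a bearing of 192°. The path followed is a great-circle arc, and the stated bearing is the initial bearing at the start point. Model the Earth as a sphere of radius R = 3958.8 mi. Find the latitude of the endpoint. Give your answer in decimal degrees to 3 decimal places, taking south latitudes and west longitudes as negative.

latitude -45.708°

The arc subtends δ = 3697.4/3958.8 = 0.933970 rad at the centre.
Converting: φ₁ = -1.405723 rad, θ = 3.351032 rad.
sin φ₂ = sin φ₁ cos δ + cos φ₁ sin δ cos θ = (-0.986406)(0.594647) + (0.164325)(0.803987)(-0.978148) = -0.715791
φ₂ = asin(-0.715791) = -0.797757 rad = -45.708°.
For the longitude increment, Δλ = atan2( sin θ sin δ cos φ₁, cos δ − sin φ₁ sin φ₂ ) = atan2(-0.027468, -0.111414) = -166.150°.
λ₂ = 71.767° + -166.150° = -94.383°.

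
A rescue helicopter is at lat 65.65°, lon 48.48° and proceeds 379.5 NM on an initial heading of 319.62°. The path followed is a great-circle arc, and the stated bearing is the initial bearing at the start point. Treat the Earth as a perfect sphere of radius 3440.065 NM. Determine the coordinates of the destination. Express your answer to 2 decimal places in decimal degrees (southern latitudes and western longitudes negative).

Central angle δ = d/R = 0.110318 rad.
Start latitude φ₁ = 1.145809 rad; initial bearing θ = 5.578421 rad.
Applying the spherical law of cosines for sides, sin φ₂ = sin φ₁ cos δ + cos φ₁ sin δ cos θ = 0.940084, so φ₂ = 70.07°.
For the longitude increment, Δλ = atan2( sin θ sin δ cos φ₁, cos δ − sin φ₁ sin φ₂ ) = atan2(-0.029408, 0.137463) = -12.08°.
Hence λ₂ = 48.48° + -12.08° = 36.40°.

latitude 70.07°, longitude 36.40°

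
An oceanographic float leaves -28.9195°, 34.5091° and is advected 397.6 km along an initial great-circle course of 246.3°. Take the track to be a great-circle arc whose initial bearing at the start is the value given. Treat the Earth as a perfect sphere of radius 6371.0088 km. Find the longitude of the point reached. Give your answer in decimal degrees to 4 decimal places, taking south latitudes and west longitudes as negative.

δ = 397.6/6371.0088 = 0.062408 rad (3.5757°).
Converting: φ₁ = -0.504740 rad, θ = 4.298746 rad.
Applying the spherical law of cosines for sides, sin φ₂ = sin φ₁ cos δ + cos φ₁ sin δ cos θ = -0.504581, so φ₂ = -30.3036°.
Then Δλ = atan2(-0.049986, 0.754048) = -0.066193 rad, from sin θ sin δ cos φ₁ over cos δ − sin φ₁ sin φ₂.
λ₂ = λ₁ + Δλ = 30.7165°.

longitude 30.7165°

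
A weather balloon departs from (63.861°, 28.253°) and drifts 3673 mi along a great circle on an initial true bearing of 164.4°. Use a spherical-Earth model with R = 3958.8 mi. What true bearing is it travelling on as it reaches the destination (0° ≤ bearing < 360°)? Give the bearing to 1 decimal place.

Central angle δ = d/R = 0.927806 rad.
With φ₁ = 63.861° = 1.114585 rad and θ = 164.4° = 2.869321 rad:
sin φ₂ = sin φ₁ cos δ + cos φ₁ sin δ cos θ = (0.897728)(0.599591) + (0.440550)(0.800307)(-0.963163) = 0.198682
φ₂ = asin(0.198682) = 0.200013 rad = 11.460°.
Δλ = atan2( sin θ sin δ cos φ₁ , cos δ − sin φ₁ sin φ₂ ) = atan2(0.094814, 0.421228) = 0.221401 rad = 12.685°.
λ₂ = 28.253° + 12.685° = 40.938°.
The forward bearing on arrival equals the back-azimuth from the destination plus 180°.
Back-azimuth from P₂ (11.5°, 40.9°) to P₁ (63.9°, 28.3°), with Δλ' = λ₁ − λ₂ = -12.7°: atan2( sin Δλ' cos φ₁ , cos φ₂ sin φ₁ − sin φ₂ cos φ₁ cos Δλ' ) = 353.1°.
Final bearing = (353.1° + 180°) mod 360° = 173.1°.

final bearing 173.1°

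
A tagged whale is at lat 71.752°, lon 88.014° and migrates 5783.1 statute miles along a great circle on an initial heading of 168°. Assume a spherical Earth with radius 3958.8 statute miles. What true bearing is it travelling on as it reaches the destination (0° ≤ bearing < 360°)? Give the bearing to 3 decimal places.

Angular distance δ = d/R = 5783.1 / 3958.8 = 1.460821 rad.
With φ₁ = 71.752° = 1.252309 rad and θ = 168° = 2.932153 rad:
Destination latitude: φ₂ = arcsin( sin φ₁ cos δ + cos φ₁ sin δ cos θ ) = arcsin(-0.200204) = -11.549°.
For the longitude increment, Δλ = atan2( sin θ sin δ cos φ₁, cos δ − sin φ₁ sin φ₂ ) = atan2(0.064710, 0.299889) = 12.177°.
Hence λ₂ = 88.014° + 12.177° = 100.191°.
The forward bearing on arrival equals the back-azimuth from the destination plus 180°.
Back-azimuth from P₂ (-11.549°, 100.191°) to P₁ (71.752°, 88.014°), with Δλ' = λ₁ − λ₂ = -12.177°: atan2( sin Δλ' cos φ₁ , cos φ₂ sin φ₁ − sin φ₂ cos φ₁ cos Δλ' ) = 356.190°.
Final bearing = (356.190° + 180°) mod 360° = 176.190°.

final bearing 176.190°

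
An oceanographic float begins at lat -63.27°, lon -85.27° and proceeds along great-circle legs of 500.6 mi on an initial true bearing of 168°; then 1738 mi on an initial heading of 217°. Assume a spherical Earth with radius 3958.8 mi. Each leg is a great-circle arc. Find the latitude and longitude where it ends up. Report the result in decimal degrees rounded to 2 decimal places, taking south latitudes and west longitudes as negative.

Apply the spherical direct solution leg by leg, carrying full precision between legs.
Leg 1: from (-63.27°, -85.27°), δ = 500.6/3958.8 = 0.126452 rad, θ = 168° → φ = -70.30°, λ = -80.81°.
Leg 2: from (-70.30°, -80.81°), δ = 1738/3958.8 = 0.439022 rad, θ = 217° → φ = -75.15°, λ = -174.06°.

latitude -75.15°, longitude -174.06°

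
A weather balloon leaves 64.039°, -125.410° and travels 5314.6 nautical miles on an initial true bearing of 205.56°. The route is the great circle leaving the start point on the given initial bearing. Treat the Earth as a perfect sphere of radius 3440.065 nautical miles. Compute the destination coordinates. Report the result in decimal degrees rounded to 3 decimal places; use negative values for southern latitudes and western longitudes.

latitude -21.809°, longitude -153.092°

The arc subtends δ = 5314.6/3440.065 = 1.544913 rad at the centre.
With φ₁ = 64.039° = 1.117691 rad and θ = 205.56° = 3.587699 rad:
Destination latitude: φ₂ = arcsin( sin φ₁ cos δ + cos φ₁ sin δ cos θ ) = arcsin(-0.371516) = -21.809°.
For the longitude increment, Δλ = atan2( sin θ sin δ cos φ₁, cos δ − sin φ₁ sin φ₂ ) = atan2(-0.188811, 0.359908) = -27.682°.
λ₂ = λ₁ + Δλ = -153.092°.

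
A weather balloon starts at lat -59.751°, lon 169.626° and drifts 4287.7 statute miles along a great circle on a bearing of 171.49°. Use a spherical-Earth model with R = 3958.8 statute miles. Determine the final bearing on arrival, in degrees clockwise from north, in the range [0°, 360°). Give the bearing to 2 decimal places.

final bearing 8.01°

Central angle δ = d/R = 1.083081 rad.
Start latitude φ₁ = -1.042852 rad; initial bearing θ = 2.993065 rad.
sin φ₂ = sin φ₁ cos δ + cos φ₁ sin δ cos θ = (-0.863844)(0.468609) + (0.503759)(0.883406)(-0.988990) = -0.844929
φ₂ = asin(-0.844929) = -1.006432 rad = -57.664°.
Then Δλ = atan2(0.065855, -0.261278) = 2.894684 rad, from sin θ sin δ cos φ₁ over cos δ − sin φ₁ sin φ₂.
λ₂ = 169.626° + 165.853° = 335.479°, normalized to (−180°, 180°] → -24.521°.
The forward bearing on arrival equals the back-azimuth from the destination plus 180°.
Back-azimuth from P₂ (-57.66°, -24.52°) to P₁ (-59.75°, 169.63°), with Δλ' = λ₁ − λ₂ = 194.15°: atan2( sin Δλ' cos φ₁ , cos φ₂ sin φ₁ − sin φ₂ cos φ₁ cos Δλ' ) = 188.01°.
Final bearing = (188.01° + 180°) mod 360° = 8.01°.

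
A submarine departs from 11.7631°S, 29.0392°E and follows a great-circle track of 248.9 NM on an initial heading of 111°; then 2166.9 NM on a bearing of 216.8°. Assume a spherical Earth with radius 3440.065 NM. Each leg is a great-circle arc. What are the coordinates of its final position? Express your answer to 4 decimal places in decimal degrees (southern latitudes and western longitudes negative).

Apply the spherical direct solution leg by leg, carrying full precision between legs.
Leg 1: from (-11.7631°, 29.0392°), δ = 248.9/3440.065 = 0.072353 rad, θ = 111° → φ = -13.2202°, λ = 33.0145°.
Leg 2: from (-13.2202°, 33.0145°), δ = 2166.9/3440.065 = 0.629901 rad, θ = 216.8° → φ = -40.0898°, λ = 5.5475°.

latitude -40.0898°, longitude 5.5475°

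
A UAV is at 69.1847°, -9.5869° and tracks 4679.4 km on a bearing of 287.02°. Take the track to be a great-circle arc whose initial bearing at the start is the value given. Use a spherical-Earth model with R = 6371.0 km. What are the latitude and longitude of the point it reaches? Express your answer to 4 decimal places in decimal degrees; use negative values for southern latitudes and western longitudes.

Angular distance δ = d/R = 4679.4 / 6371 = 0.734484 rad.
Start latitude φ₁ = 1.207501 rad; initial bearing θ = 5.009444 rad.
sin φ₂ = sin φ₁ cos δ + cos φ₁ sin δ cos θ = (0.934731)(0.742176) + (0.355357)(0.670205)(0.292706) = 0.763446
φ₂ = asin(0.763446) = 0.868632 rad = 49.7690°.
Δλ = atan2( sin θ sin δ cos φ₁ , cos δ − sin φ₁ sin φ₂ ) = atan2(-0.227731, 0.028560) = -1.446038 rad = -82.8519°.
λ₂ = λ₁ + Δλ = -92.4388°.

latitude 49.7690°, longitude -92.4388°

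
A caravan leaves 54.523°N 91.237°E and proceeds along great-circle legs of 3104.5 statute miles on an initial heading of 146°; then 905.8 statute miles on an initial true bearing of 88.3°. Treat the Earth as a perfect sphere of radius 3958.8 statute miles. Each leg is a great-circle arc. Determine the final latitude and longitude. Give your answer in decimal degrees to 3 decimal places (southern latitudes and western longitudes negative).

latitude 13.714°, longitude 128.717°

Apply the spherical direct solution leg by leg, carrying full precision between legs.
Leg 1: from (54.523°, 91.237°), δ = 3104.5/3958.8 = 0.784202 rad, θ = 146° → φ = 13.692°, λ = 115.221°.
Leg 2: from (13.692°, 115.221°), δ = 905.8/3958.8 = 0.228807 rad, θ = 88.3° → φ = 13.714°, λ = 128.717°.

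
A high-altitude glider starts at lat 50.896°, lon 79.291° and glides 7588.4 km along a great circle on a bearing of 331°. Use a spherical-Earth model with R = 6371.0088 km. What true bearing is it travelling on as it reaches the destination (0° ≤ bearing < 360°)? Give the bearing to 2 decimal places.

Angular distance δ = d/R = 7588.4 / 6371.0088 = 1.191083 rad.
Converting: φ₁ = 0.888303 rad, θ = 5.777040 rad.
Applying the spherical law of cosines for sides, sin φ₂ = sin φ₁ cos δ + cos φ₁ sin δ cos θ = 0.799984, so φ₂ = 53.129°.
Δλ = atan2( sin θ sin δ cos φ₁ , cos δ − sin φ₁ sin φ₂ ) = atan2(-0.284003, -0.250135) = -2.292872 rad = -131.372°.
Hence λ₂ = 79.291° + -131.372° = -52.081°.
The forward bearing on arrival equals the back-azimuth from the destination plus 180°.
Back-azimuth from P₂ (53.13°, -52.08°) to P₁ (50.90°, 79.29°), with Δλ' = λ₁ − λ₂ = 131.37°: atan2( sin Δλ' cos φ₁ , cos φ₂ sin φ₁ − sin φ₂ cos φ₁ cos Δλ' ) = 30.64°.
Final bearing = (30.64° + 180°) mod 360° = 210.64°.

final bearing 210.64°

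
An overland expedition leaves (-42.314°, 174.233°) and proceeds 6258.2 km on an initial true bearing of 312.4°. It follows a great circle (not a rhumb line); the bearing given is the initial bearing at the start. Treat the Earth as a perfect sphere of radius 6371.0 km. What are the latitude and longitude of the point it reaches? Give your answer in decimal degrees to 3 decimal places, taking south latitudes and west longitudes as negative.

latitude 2.352°, longitude 136.300°

δ = 6258.2/6371 = 0.982295 rad (56.2813°).
With φ₁ = -42.314° = -0.738519 rad and θ = 312.4° = 5.452409 rad:
Applying the spherical law of cosines for sides, sin φ₂ = sin φ₁ cos δ + cos φ₁ sin δ cos θ = 0.041042, so φ₂ = 2.352°.
Then Δλ = atan2(-0.454201, 0.582745) = -0.662063 rad, from sin θ sin δ cos φ₁ over cos δ − sin φ₁ sin φ₂.
λ₂ = 174.233° + -37.933° = 136.300°.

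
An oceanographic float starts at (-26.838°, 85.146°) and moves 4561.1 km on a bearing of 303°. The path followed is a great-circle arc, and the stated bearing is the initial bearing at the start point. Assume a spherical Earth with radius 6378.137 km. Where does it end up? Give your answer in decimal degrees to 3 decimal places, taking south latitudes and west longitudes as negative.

latitude -1.273°, longitude 51.775°

Angular distance δ = d/R = 4561.1 / 6378.137 = 0.715115 rad.
With φ₁ = -26.838° = -0.468411 rad and θ = 303° = 5.288348 rad:
sin φ₂ = sin φ₁ cos δ + cos φ₁ sin δ cos θ = (-0.451469)(0.755018) + (0.892287)(0.655704)(0.544639) = -0.022212
φ₂ = asin(-0.022212) = -0.022214 rad = -1.273°.
Δλ = atan2( sin θ sin δ cos φ₁ , cos δ − sin φ₁ sin φ₂ ) = atan2(-0.490686, 0.744990) = -0.582431 rad = -33.371°.
λ₂ = 85.146° + -33.371° = 51.775°.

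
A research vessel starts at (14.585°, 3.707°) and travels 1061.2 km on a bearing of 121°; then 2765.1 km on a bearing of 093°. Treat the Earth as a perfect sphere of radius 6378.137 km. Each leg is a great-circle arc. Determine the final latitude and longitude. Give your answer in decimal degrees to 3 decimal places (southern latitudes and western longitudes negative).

Apply the spherical direct solution leg by leg, carrying full precision between legs.
Leg 1: from (14.585°, 3.707°), δ = 1061.2/6378.137 = 0.166381 rad, θ = 121° → φ = 9.543°, λ = 11.984°.
Leg 2: from (9.543°, 11.984°), δ = 2765.1/6378.137 = 0.433528 rad, θ = 93° → φ = 7.399°, λ = 37.009°.

latitude 7.399°, longitude 37.009°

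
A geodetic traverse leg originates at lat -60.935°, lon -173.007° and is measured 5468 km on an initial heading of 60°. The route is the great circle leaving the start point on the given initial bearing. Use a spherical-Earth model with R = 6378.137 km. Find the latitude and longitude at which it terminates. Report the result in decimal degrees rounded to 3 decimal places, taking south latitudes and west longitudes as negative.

latitude -22.855°, longitude -127.725°

The arc subtends δ = 5468/6378.137 = 0.857304 rad at the centre.
Start latitude φ₁ = -1.063516 rad; initial bearing θ = 1.047198 rad.
Applying the spherical law of cosines for sides, sin φ₂ = sin φ₁ cos δ + cos φ₁ sin δ cos θ = -0.388407, so φ₂ = -22.855°.
Δλ = atan2( sin θ sin δ cos φ₁ , cos δ − sin φ₁ sin φ₂ ) = atan2(0.318096, 0.314984) = 0.790313 rad = 45.282°.
Hence λ₂ = -173.007° + 45.282° = -127.725°.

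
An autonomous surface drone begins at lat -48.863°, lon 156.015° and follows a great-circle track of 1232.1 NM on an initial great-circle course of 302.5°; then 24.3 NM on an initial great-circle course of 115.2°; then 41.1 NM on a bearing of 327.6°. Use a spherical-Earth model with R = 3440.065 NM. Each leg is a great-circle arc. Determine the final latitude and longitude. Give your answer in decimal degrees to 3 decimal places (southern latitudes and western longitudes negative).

latitude -35.144°, longitude 134.709°

Apply the spherical direct solution leg by leg, carrying full precision between legs.
Leg 1: from (-48.863°, 156.015°), δ = 1232.1/3440.065 = 0.358162 rad, θ = 302.5° → φ = -35.552°, λ = 134.706°.
Leg 2: from (-35.552°, 134.706°), δ = 24.3/3440.065 = 0.007064 rad, θ = 115.2° → φ = -35.723°, λ = 135.157°.
Leg 3: from (-35.723°, 135.157°), δ = 41.1/3440.065 = 0.011947 rad, θ = 327.6° → φ = -35.144°, λ = 134.709°.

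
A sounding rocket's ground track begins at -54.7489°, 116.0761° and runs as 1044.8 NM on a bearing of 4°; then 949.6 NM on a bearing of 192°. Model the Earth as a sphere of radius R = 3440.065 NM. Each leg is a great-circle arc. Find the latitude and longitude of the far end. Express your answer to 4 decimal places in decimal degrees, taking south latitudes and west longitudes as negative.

latitude -52.7434°, longitude 112.2095°

Apply the spherical direct solution leg by leg, carrying full precision between legs.
Leg 1: from (-54.7489°, 116.0761°), δ = 1044.8/3440.065 = 0.303715 rad, θ = 4° → φ = -37.3776°, λ = 117.5805°.
Leg 2: from (-37.3776°, 117.5805°), δ = 949.6/3440.065 = 0.276041 rad, θ = 192° → φ = -52.7434°, λ = 112.2095°.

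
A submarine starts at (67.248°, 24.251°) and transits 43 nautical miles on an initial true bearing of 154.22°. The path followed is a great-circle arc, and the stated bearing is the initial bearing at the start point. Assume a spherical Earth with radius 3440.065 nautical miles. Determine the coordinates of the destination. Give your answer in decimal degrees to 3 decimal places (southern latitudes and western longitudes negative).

latitude 66.601°, longitude 25.035°

Central angle δ = d/R = 0.012500 rad.
Converting: φ₁ = 1.173699 rad, θ = 2.691647 rad.
Applying the spherical law of cosines for sides, sin φ₂ = sin φ₁ cos δ + cos φ₁ sin δ cos θ = 0.917762, so φ₂ = 66.601°.
Δλ = atan2( sin θ sin δ cos φ₁ , cos δ − sin φ₁ sin φ₂ ) = atan2(0.002102, 0.153573) = 0.013689 rad = 0.784°.
λ₂ = 24.251° + 0.784° = 25.035°.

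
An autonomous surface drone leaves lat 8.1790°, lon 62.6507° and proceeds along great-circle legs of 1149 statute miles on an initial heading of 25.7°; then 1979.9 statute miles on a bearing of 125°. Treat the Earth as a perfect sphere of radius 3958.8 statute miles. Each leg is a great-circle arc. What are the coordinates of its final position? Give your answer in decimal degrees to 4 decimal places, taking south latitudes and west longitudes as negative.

Apply the spherical direct solution leg by leg, carrying full precision between legs.
Leg 1: from (8.1790°, 62.6507°), δ = 1149/3958.8 = 0.290239 rad, θ = 25.7° → φ = 23.0519°, λ = 70.4021°.
Leg 2: from (23.0519°, 70.4021°), δ = 1979.9/3958.8 = 0.500126 rad, θ = 125° → φ = 5.1934°, λ = 93.6327°.

latitude 5.1934°, longitude 93.6327°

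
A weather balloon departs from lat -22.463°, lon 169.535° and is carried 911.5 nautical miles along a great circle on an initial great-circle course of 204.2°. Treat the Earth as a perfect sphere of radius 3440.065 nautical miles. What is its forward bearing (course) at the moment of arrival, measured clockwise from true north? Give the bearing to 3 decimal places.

final bearing 207.967°

The arc subtends δ = 911.5/3440.065 = 0.264966 rad at the centre.
With φ₁ = -22.463° = -0.392053 rad and θ = 204.2° = 3.563962 rad:
Applying the spherical law of cosines for sides, sin φ₂ = sin φ₁ cos δ + cos φ₁ sin δ cos θ = -0.589492, so φ₂ = -36.121°.
Δλ = atan2( sin θ sin δ cos φ₁ , cos δ − sin φ₁ sin φ₂ ) = atan2(-0.099204, 0.739864) = -0.133289 rad = -7.637°.
λ₂ = 169.535° + -7.637° = 161.898°.
The forward bearing on arrival equals the back-azimuth from the destination plus 180°.
Back-azimuth from P₂ (-36.121°, 161.898°) to P₁ (-22.463°, 169.535°), with Δλ' = λ₁ − λ₂ = 7.637°: atan2( sin Δλ' cos φ₁ , cos φ₂ sin φ₁ − sin φ₂ cos φ₁ cos Δλ' ) = 27.967°.
Final bearing = (27.967° + 180°) mod 360° = 207.967°.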